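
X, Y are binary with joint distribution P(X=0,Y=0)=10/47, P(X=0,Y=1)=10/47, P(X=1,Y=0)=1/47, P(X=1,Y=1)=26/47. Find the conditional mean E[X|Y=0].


P(Y=0) = 11/47
E[X|Y=0] = (0*10 + 1*1)/11 = 1/11

1/11


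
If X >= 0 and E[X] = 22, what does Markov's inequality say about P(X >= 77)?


Markov: P(X >= a) <= E[X]/a
P(X >= 77) <= 22/77 = 2/7

2/7


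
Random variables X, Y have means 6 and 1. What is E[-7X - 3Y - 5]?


E[-7X - 3Y - 5] = -7*E[X] - 3*E[Y] - 5
= (-7)*(6) + (-3)*(1) + (-5)
= -42 - 3 - 5 = -50

-50


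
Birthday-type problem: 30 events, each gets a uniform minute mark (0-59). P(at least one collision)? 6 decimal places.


P(all different) = prod((60-i)/60 for i=0..29) = 0.000142
P(at least one match) = 1 - 0.000142 = 0.999858

0.999858


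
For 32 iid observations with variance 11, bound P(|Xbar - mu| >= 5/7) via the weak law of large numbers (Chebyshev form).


Var(Xbar) = Var(X)/n = 11/32
Chebyshev: P(|Xbar-mu| >= 5/7) <= Var(Xbar)/(5/7)^2 = (11/32)/(25/49) = 539/800

539/800


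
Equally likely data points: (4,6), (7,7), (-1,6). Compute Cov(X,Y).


E[X]=10/3, E[Y]=19/3, E[XY]=67/3
Cov(X,Y) = E[XY] - E[X]E[Y] = 67/3 - 10/3*19/3 = 11/9

11/9


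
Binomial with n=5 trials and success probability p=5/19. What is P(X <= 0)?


P(X<=0) = P(X=0)
= 537824/2476099
= 537824/2476099

537824/2476099


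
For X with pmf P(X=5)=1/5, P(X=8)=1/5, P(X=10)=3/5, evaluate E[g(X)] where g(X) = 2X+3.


E[2X+3] = sum(g(x)*P(x))
= 13*1/5 + 19*1/5 + 23*3/5
= 101/5

101/5


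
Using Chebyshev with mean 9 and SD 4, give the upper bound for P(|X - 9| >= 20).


k = 20/4 = 5
Chebyshev: P(|X-mu| >= k*sigma) <= 1/k^2 = 1/5^2 = 1/25

1/25


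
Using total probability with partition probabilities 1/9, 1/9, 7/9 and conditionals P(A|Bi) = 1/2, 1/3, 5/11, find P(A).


P(A) = P(A|B1)P(B1) + P(A|B2)P(B2) + P(A|B3)P(B3)
= 1/2*1/9 + 1/3*1/9 + 5/11*7/9
= 1/18 + 1/27 + 35/99 = 265/594

265/594


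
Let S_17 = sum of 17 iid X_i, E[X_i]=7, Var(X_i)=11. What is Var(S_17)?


By independence, Var(S_n) = n*Var(X_1) = 17*11 = 187

187


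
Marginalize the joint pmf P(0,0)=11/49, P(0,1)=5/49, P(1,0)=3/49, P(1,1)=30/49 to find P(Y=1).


P(Y=1) = P(0,1)+P(1,1) = 5/49 + 30/49 = 35/49 = 5/7

5/7


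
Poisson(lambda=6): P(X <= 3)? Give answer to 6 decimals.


P(X<=3) = e^(-6)*6^0/0! + e^(-6)*6^1/1! + e^(-6)*6^2/2! + e^(-6)*6^3/3!
≈ 0.0024787522 + 0.0148725131 + 0.0446175392 + 0.0892350784
= 0.1512038829
≈ 0.151204

0.151204


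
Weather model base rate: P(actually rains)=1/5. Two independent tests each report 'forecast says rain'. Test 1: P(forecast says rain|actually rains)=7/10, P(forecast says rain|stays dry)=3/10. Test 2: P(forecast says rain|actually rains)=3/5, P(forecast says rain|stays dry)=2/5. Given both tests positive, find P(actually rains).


After test 1: P(+) = 7/10*1/5 + 3/10*4/5 = 19/50
P(B|+) = (7/50)/(19/50) = 7/19
After test 2 (use post1 as new prior): P(+) = 3/5*7/19 + 2/5*12/19 = 9/19
P(B|+,+) = (21/95)/(9/19) = 7/15

7/15


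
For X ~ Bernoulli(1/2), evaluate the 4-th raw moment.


For Bernoulli: X in {0,1}
E[X^4] = 0^4*(1-1/2) + 1^4*1/2 = 1/2

1/2


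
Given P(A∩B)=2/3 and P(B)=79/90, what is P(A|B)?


P(A|B) = P(A∩B)/P(B) = (60/90)/(79/90) = 60/79

60/79


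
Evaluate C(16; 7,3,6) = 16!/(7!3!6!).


16! = 20922789888000
Denominator: 7!=5040 * 3!=6 * 6!=720
Coefficient = 20922789888000 / 21772800 = 960960

960960


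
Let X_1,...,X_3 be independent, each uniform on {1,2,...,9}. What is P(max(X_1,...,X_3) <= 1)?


P(max <= 1) = P(all X_i <= 1) = (P(X_1 <= 1))^3
= (1/9)^3 = 1/729

1/729


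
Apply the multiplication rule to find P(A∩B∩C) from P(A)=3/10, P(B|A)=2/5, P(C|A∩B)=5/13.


P(A∩B∩C) = P(A) * P(B|A) * P(C|A∩B)
= 3/10 * 2/5 * 5/13
= 3/25 * 5/13 = 3/65

3/65


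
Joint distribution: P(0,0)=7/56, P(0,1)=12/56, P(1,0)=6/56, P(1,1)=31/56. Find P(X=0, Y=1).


Read from table: P(X=0, Y=1) = 12/56 = 3/14

3/14


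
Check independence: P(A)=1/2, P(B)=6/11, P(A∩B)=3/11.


P(A)*P(B) = 1/2*6/11 = 3/11
P(A∩B) = 3/11, which equals P(A)P(B), so independent

Yes, A and B are independent


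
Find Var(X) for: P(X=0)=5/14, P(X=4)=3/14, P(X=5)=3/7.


E[X] = 3, E[X^2] = 99/7
Var(X) = E[X^2] - (E[X])^2 = 99/7 - (3)^2 = 36/7

36/7


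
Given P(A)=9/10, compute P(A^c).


P(A') = 1 - P(A) = 1 - 9/10 = 1/10

1/10


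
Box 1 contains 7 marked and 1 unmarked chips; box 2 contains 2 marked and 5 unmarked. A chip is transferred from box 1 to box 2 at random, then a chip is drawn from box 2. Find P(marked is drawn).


P(transfer marked) = 7/8; P(transfer unmarked) = 1/8
If marked transferred: Urn II has 3 marked of 8, so P(marked|marked moved) = 3/8
If unmarked transferred: Urn II has 2 marked of 8, so P(marked|unmarked moved) = 1/4
By total probability: P(marked) = 7/8*3/8 + 1/8*1/4 = 23/64

23/64


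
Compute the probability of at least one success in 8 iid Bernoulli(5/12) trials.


P(at least one) = 1 - P(none)
P(none) = (1 - 5/12)^8 = (7/12)^8 = 5764801/429981696
P(at least one) = 1 - 5764801/429981696 = 424216895/429981696

424216895/429981696


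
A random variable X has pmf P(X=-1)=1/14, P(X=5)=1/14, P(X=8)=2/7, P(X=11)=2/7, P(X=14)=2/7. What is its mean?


E[X] = sum(x * P(x))
= -1*1/14 + 5*1/14 + 8*2/7 + 11*2/7 + 14*2/7
= 68/7

68/7


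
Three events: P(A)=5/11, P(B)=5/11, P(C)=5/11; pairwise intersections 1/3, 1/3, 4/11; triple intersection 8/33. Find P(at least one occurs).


P(A∪B∪C) = P(A)+P(B)+P(C) - P(AB)-P(AC)-P(BC) + P(ABC)
= 5/11+5/11+5/11 - 1/3-1/3-4/11 + 8/33
= 19/33

19/33


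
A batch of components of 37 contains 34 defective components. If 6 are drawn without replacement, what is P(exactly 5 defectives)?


P(X=5) = C(34,5)*C(3,1) / C(37,6)
= 278256*3 / 2324784
= 834768/2324784 = 93/259

93/259


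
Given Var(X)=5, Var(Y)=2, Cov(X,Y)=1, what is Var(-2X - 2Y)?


Var(-2X - 2Y) = (-2)^2*Var(X) + (-2)^2*Var(Y) + 2*(-2)*(-2)*Cov(X,Y)
= 4*5 + 4*2 + 8*1
= 20 + 8 + 8 = 36

36


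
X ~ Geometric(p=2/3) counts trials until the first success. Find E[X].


For geometric (trials until first success), E[X] = 1/p = 1/(2/3) = 3/2

3/2


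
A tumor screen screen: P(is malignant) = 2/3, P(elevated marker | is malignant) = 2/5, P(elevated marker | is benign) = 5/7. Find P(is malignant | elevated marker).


P(A) = P(A|B)P(B) + P(A|B')P(B') = 2/5*2/3 + 5/7*1/3 = 53/105
P(B|A) = P(A|B)P(B)/P(A) = (4/15)/(53/105) = 28/53

28/53


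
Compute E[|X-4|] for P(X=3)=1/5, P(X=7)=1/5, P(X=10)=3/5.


E[|X-4|] = sum(g(x)*P(x))
= 1*1/5 + 3*1/5 + 6*3/5
= 22/5

22/5


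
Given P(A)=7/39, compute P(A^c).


P(A') = 1 - P(A) = 1 - 7/39 = 32/39

32/39


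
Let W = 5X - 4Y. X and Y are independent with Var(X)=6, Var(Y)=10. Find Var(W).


Independence => Cov(X,Y)=0
Var(5X - 4Y) = 5^2*Var(X) + (-4)^2*Var(Y)
= 25*6 + 16*10 = 310

310


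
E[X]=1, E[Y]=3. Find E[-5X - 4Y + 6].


E[-5X - 4Y + 6] = -5*E[X] - 4*E[Y] + 6
= (-5)*(1) + (-4)*(3) + (6)
= -5 - 12 + 6 = -11

-11


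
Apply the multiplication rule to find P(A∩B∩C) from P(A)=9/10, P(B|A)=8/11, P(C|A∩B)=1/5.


P(A∩B∩C) = P(A) * P(B|A) * P(C|A∩B)
= 9/10 * 8/11 * 1/5
= 36/55 * 1/5 = 36/275

36/275


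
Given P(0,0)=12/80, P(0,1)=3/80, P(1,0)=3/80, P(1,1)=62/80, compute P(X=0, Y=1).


Read from table: P(X=0, Y=1) = 3/80

3/80


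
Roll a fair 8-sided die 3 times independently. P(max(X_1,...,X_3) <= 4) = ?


P(max <= 4) = P(all X_i <= 4) = (P(X_1 <= 4))^3
= (4/8)^3 = (1/2)^3 = 1/8

1/8


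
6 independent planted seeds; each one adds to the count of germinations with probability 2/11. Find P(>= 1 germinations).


P(at least one) = 1 - P(none)
P(none) = (1 - 2/11)^6 = (9/11)^6 = 531441/1771561
P(at least one) = 1 - 531441/1771561 = 1240120/1771561

1240120/1771561


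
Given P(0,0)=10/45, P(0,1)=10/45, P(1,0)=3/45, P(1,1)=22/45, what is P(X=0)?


P(X=0) = P(0,0)+P(0,1) = 10/45 + 10/45 = 20/45 = 4/9

4/9


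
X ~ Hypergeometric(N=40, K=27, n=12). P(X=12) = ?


P(X=12) = C(27,12)*C(13,0) / C(40,12)
= 17383860*1 / 5586853480
= 17383860/5586853480 = 207/66526

207/66526


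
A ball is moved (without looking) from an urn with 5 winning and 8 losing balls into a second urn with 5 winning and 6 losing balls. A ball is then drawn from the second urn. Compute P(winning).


P(transfer winning) = 5/13; P(transfer losing) = 8/13
If winning transferred: Urn II has 6 winning of 12, so P(winning|winning moved) = 1/2
If losing transferred: Urn II has 5 winning of 12, so P(winning|losing moved) = 5/12
By total probability: P(winning) = 5/13*1/2 + 8/13*5/12 = 35/78

35/78


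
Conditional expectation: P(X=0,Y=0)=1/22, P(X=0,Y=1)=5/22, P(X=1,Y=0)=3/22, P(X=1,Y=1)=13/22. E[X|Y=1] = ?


P(Y=1) = 18/22
E[X|Y=1] = (0*5 + 1*13)/18 = 13/18

13/18


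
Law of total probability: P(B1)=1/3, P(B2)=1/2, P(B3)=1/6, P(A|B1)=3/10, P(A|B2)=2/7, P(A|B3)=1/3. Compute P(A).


P(A) = P(A|B1)P(B1) + P(A|B2)P(B2) + P(A|B3)P(B3)
= 3/10*1/3 + 2/7*1/2 + 1/3*1/6
= 1/10 + 1/7 + 1/18 = 94/315

94/315


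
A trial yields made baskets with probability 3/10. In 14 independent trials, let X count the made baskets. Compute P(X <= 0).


P(X<=0) = P(X=0)
= 678223072849/100000000000000
= 678223072849/100000000000000

678223072849/100000000000000


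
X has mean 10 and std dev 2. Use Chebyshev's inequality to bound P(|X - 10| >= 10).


k = 10/2 = 5
Chebyshev: P(|X-mu| >= k*sigma) <= 1/k^2 = 1/5^2 = 1/25

1/25


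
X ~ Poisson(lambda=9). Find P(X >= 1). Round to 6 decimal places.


P(X>=1) = 1 - P(X<=0) = 1 - (e^(-9)*9^0/0!)
≈ 1 - 0.0001234098 = 0.9998765902
≈ 0.999877

0.999877


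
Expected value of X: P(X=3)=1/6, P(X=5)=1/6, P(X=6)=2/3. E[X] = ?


E[X] = sum(x * P(x))
= 3*1/6 + 5*1/6 + 6*2/3
= 16/3

16/3


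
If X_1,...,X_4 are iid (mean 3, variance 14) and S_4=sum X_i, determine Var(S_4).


By independence, Var(S_n) = n*Var(X_1) = 4*14 = 56

56


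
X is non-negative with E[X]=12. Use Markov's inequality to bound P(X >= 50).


Markov: P(X >= a) <= E[X]/a
P(X >= 50) <= 12/50 = 6/25

6/25


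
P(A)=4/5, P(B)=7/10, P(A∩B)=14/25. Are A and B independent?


P(A)*P(B) = 4/5*7/10 = 14/25
P(A∩B) = 14/25, which equals P(A)P(B), so independent

Yes, A and B are independent


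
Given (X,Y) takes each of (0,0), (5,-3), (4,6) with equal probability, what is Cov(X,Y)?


E[X]=3, E[Y]=1, E[XY]=3
Cov(X,Y) = E[XY] - E[X]E[Y] = 3 - 3*1 = 0

0


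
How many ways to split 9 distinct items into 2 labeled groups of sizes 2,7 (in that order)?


9! = 362880
Denominator: 2!=2 * 7!=5040
Coefficient = 362880 / 10080 = 36

36


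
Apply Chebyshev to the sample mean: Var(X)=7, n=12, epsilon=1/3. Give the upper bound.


Var(Xbar) = Var(X)/n = 7/12
Chebyshev: P(|Xbar-mu| >= 1/3) <= Var(Xbar)/(1/3)^2 = (7/12)/(1/9) = 21/4
Bound exceeds 1, so trivial bound: 1

1


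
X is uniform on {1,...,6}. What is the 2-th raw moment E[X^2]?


E[X^2] = (1/6) * sum(x^2 for x=1..6)
= 91/6

91/6


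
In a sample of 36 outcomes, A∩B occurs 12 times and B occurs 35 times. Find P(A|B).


P(A|B) = P(A∩B)/P(B) = (12/36)/(35/36) = 12/35

12/35


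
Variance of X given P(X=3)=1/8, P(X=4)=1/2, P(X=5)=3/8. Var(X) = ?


E[X] = 17/4, E[X^2] = 37/2
Var(X) = E[X^2] - (E[X])^2 = 37/2 - (17/4)^2 = 7/16

7/16


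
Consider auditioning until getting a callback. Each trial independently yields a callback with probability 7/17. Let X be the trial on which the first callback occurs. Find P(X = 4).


P(X=4) = (1-p)^3 * p = (10/17)^3 * 7/17
= 1000/4913 * 7/17 = 7000/83521

7000/83521


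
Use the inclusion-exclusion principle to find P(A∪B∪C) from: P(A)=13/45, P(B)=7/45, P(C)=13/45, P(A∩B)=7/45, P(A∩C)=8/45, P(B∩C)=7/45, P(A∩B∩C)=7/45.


P(A∪B∪C) = P(A)+P(B)+P(C) - P(AB)-P(AC)-P(BC) + P(ABC)
= 13/45+7/45+13/45 - 7/45-8/45-7/45 + 7/45
= 2/5

2/5


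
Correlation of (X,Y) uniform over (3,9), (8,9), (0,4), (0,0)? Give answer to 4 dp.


Cov(X,Y) = 9.6250, Var(X) = 10.6875, Var(Y) = 14.2500
rho = Cov/(sqrt(VarX)*sqrt(VarY)) = 0.7799

0.7799


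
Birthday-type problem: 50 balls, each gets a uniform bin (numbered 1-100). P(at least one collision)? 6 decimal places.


P(all different) = prod((100-i)/100 for i=0..49) = 0.000000
P(at least one match) = 1 - 0.000000 = 1.000000

1.000000


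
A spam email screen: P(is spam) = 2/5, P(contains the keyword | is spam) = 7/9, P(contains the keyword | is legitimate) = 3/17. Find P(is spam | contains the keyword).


P(A) = P(A|B)P(B) + P(A|B')P(B') = 7/9*2/5 + 3/17*3/5 = 319/765
P(B|A) = P(A|B)P(B)/P(A) = (14/45)/(319/765) = 238/319

238/319


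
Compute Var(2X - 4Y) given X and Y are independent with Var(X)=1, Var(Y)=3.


Independence => Cov(X,Y)=0
Var(2X - 4Y) = 2^2*Var(X) + (-4)^2*Var(Y)
= 4*1 + 16*3 = 52

52


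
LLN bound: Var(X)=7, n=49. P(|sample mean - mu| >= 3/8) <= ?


Var(Xbar) = Var(X)/n = 7/49
Chebyshev: P(|Xbar-mu| >= 3/8) <= Var(Xbar)/(3/8)^2 = (1/7)/(9/64) = 64/63
Bound exceeds 1, so trivial bound: 1

1


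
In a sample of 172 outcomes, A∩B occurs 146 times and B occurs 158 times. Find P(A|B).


P(A|B) = P(A∩B)/P(B) = (146/172)/(158/172) = 146/158 = 73/79

73/79


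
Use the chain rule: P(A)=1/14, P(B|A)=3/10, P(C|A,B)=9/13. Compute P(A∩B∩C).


P(A∩B∩C) = P(A) * P(B|A) * P(C|A∩B)
= 1/14 * 3/10 * 9/13
= 3/140 * 9/13 = 27/1820

27/1820


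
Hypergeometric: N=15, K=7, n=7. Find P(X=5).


P(X=5) = C(7,5)*C(8,2) / C(15,7)
= 21*28 / 6435
= 588/6435 = 196/2145

196/2145


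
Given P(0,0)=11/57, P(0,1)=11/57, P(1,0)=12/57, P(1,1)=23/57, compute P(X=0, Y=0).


Read from table: P(X=0, Y=0) = 11/57

11/57


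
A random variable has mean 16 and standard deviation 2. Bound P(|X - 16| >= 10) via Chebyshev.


k = 10/2 = 5
Chebyshev: P(|X-mu| >= k*sigma) <= 1/k^2 = 1/5^2 = 1/25

1/25


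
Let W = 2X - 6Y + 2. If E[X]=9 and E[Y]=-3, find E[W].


E[2X - 6Y + 2] = 2*E[X] - 6*E[Y] + 2
= (2)*(9) + (-6)*(-3) + (2)
= 18 + 18 + 2 = 38

38


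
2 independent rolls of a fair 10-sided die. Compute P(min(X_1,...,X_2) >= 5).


P(min >= 5) = P(all X_i >= 5) = (P(X_1 >= 5))^2
= (6/10)^2 = (3/5)^2 = 9/25

9/25


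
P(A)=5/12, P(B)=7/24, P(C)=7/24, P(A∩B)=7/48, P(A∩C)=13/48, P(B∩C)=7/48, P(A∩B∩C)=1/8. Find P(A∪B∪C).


P(A∪B∪C) = P(A)+P(B)+P(C) - P(AB)-P(AC)-P(BC) + P(ABC)
= 5/12+7/24+7/24 - 7/48-13/48-7/48 + 1/8
= 9/16

9/16


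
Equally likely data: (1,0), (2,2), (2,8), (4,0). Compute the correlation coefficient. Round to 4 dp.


Cov(X,Y) = -0.6250, Var(X) = 1.1875, Var(Y) = 10.7500
rho = Cov/(sqrt(VarX)*sqrt(VarY)) = -0.1749

-0.1749


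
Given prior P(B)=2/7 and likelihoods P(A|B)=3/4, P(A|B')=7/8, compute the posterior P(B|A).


P(A) = P(A|B)P(B) + P(A|B')P(B') = 3/4*2/7 + 7/8*5/7 = 47/56
P(B|A) = P(A|B)P(B)/P(A) = (3/14)/(47/56) = 12/47

12/47


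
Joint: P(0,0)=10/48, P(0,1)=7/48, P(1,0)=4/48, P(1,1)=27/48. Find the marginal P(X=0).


P(X=0) = P(0,0)+P(0,1) = 10/48 + 7/48 = 17/48

17/48


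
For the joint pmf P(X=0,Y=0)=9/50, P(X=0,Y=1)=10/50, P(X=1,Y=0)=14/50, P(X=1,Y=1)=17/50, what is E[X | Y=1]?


P(Y=1) = 27/50
E[X|Y=1] = (0*10 + 1*17)/27 = 17/27

17/27


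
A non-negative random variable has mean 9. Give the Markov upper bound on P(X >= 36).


Markov: P(X >= a) <= E[X]/a
P(X >= 36) <= 9/36 = 1/4

1/4


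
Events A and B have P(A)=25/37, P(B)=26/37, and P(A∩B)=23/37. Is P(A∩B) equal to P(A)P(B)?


P(A)*P(B) = 25/37*26/37 = 650/1369
P(A∩B) = 23/37 != 650/1369, so not independent

No, A and B are not independent


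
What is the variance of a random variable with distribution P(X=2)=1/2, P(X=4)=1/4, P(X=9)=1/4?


E[X] = 17/4, E[X^2] = 105/4
Var(X) = E[X^2] - (E[X])^2 = 105/4 - (17/4)^2 = 131/16

131/16


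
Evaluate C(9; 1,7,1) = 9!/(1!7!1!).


9! = 362880
Denominator: 1!=1 * 7!=5040 * 1!=1
Coefficient = 362880 / 5040 = 72

72


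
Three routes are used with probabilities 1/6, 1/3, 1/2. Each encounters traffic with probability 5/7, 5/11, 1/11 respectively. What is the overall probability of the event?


P(A) = P(A|B1)P(B1) + P(A|B2)P(B2) + P(A|B3)P(B3)
= 5/7*1/6 + 5/11*1/3 + 1/11*1/2
= 5/42 + 5/33 + 1/22 = 73/231

73/231


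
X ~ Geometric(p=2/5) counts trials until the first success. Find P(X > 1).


P(X > 1) = P(first 1 trials all fail) = (1-p)^1 = (3/5)^1 = 3/5

3/5


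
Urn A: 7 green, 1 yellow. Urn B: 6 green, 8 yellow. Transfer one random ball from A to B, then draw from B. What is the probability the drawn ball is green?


P(transfer green) = 7/8; P(transfer yellow) = 1/8
If green transferred: Urn II has 7 green of 15, so P(green|green moved) = 7/15
If yellow transferred: Urn II has 6 green of 15, so P(green|yellow moved) = 2/5
By total probability: P(green) = 7/8*7/15 + 1/8*2/5 = 11/24

11/24


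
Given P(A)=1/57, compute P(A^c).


P(A') = 1 - P(A) = 1 - 1/57 = 56/57

56/57


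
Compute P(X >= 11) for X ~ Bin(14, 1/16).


P(X>=11) = P(X=11) + P(X=12) + P(X=13) + P(X=14)
= 307125/18014398509481984 + 20475/72057594037927936 + 105/36028797018963968 + 1/72057594037927936
= 624593/36028797018963968

624593/36028797018963968


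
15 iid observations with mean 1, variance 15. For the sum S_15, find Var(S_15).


By independence, Var(S_n) = n*Var(X_1) = 15*15 = 225

225


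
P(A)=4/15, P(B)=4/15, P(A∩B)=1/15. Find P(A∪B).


P(A∪B) = P(A) + P(B) - P(A∩B)
= 4/15 + 4/15 - 1/15 = 7/15

7/15


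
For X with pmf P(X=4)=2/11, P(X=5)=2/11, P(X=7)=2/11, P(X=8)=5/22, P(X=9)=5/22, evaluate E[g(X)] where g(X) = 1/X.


E[1/X] = sum(g(x)*P(x))
= 1/4*2/11 + 1/5*2/11 + 1/7*2/11 + 1/8*5/22 + 1/9*5/22
= 8951/55440

8951/55440


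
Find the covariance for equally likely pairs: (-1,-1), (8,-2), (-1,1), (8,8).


E[X]=7/2, E[Y]=3/2, E[XY]=12
Cov(X,Y) = E[XY] - E[X]E[Y] = 12 - 7/2*3/2 = 27/4

27/4


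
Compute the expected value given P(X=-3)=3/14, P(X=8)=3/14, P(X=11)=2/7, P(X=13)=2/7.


E[X] = sum(x * P(x))
= -3*3/14 + 8*3/14 + 11*2/7 + 13*2/7
= 111/14

111/14


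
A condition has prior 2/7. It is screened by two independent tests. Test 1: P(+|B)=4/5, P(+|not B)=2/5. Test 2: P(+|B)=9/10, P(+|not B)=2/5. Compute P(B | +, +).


After test 1: P(+) = 4/5*2/7 + 2/5*5/7 = 18/35
P(B|+) = (8/35)/(18/35) = 4/9
After test 2 (use post1 as new prior): P(+) = 9/10*4/9 + 2/5*5/9 = 28/45
P(B|+,+) = (2/5)/(28/45) = 9/14

9/14


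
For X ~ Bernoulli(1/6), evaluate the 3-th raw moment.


For Bernoulli: X in {0,1}
E[X^3] = 0^3*(1-1/6) + 1^3*1/6 = 1/6

1/6


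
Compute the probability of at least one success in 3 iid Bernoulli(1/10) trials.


P(at least one) = 1 - P(none)
P(none) = (1 - 1/10)^3 = (9/10)^3 = 729/1000
P(at least one) = 1 - 729/1000 = 271/1000

271/1000


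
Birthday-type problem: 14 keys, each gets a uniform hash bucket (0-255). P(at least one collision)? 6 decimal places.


P(all different) = prod((256-i)/256 for i=0..13) = 0.696361
P(at least one match) = 1 - 0.696361 = 0.303639

0.303639


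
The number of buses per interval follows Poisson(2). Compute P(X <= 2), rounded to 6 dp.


P(X<=2) = e^(-2)*2^0/0! + e^(-2)*2^1/1! + e^(-2)*2^2/2!
≈ 0.1353352832 + 0.2706705665 + 0.2706705665
= 0.6766764162
≈ 0.676676

0.676676


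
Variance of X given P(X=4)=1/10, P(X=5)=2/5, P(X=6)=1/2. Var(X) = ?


E[X] = 27/5, E[X^2] = 148/5
Var(X) = E[X^2] - (E[X])^2 = 148/5 - (27/5)^2 = 11/25

11/25


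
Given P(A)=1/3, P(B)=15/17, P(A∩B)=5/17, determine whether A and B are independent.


P(A)*P(B) = 1/3*15/17 = 5/17
P(A∩B) = 5/17, which equals P(A)P(B), so independent

Yes, A and B are independent


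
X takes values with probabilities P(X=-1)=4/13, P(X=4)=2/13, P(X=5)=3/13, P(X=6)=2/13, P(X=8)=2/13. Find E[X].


E[X] = sum(x * P(x))
= -1*4/13 + 4*2/13 + 5*3/13 + 6*2/13 + 8*2/13
= 47/13

47/13


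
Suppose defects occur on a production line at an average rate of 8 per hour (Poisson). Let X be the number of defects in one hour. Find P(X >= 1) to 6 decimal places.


P(X>=1) = 1 - P(X<=0) = 1 - (e^(-8)*8^0/0!)
≈ 1 - 0.0003354626 = 0.9996645374
≈ 0.999665

0.999665


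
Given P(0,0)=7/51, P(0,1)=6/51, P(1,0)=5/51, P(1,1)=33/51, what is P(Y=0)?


P(Y=0) = P(0,0)+P(1,0) = 7/51 + 5/51 = 12/51 = 4/17

4/17


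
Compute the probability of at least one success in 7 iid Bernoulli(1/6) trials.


P(at least one) = 1 - P(none)
P(none) = (1 - 1/6)^7 = (5/6)^7 = 78125/279936
P(at least one) = 1 - 78125/279936 = 201811/279936

201811/279936


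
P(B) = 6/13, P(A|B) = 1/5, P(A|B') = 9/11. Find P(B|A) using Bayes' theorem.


P(A) = P(A|B)P(B) + P(A|B')P(B') = 1/5*6/13 + 9/11*7/13 = 381/715
P(B|A) = P(A|B)P(B)/P(A) = (6/65)/(381/715) = 22/127

22/127


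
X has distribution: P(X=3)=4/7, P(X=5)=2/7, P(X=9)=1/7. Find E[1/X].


E[1/X] = sum(g(x)*P(x))
= 1/3*4/7 + 1/5*2/7 + 1/9*1/7
= 83/315

83/315


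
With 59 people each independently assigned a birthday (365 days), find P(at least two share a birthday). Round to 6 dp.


P(all different) = prod((365-i)/365 for i=0..58) = 0.007011
P(at least one match) = 1 - 0.007011 = 0.992989

0.992989


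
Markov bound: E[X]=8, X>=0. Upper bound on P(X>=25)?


Markov: P(X >= a) <= E[X]/a
P(X >= 25) <= 8/25

8/25


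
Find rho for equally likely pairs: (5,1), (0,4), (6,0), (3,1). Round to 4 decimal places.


Cov(X,Y) = -3.2500, Var(X) = 5.2500, Var(Y) = 2.2500
rho = Cov/(sqrt(VarX)*sqrt(VarY)) = -0.9456

-0.9456


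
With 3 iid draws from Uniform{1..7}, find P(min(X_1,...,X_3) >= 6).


P(min >= 6) = P(all X_i >= 6) = (P(X_1 >= 6))^3
= (2/7)^3 = 8/343

8/343


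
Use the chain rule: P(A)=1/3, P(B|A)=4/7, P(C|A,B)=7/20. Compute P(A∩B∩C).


P(A∩B∩C) = P(A) * P(B|A) * P(C|A∩B)
= 1/3 * 4/7 * 7/20
= 4/21 * 7/20 = 1/15

1/15


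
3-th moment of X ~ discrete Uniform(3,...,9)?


E[X^3] = (1/7) * sum(x^3 for x=3..9)
= 2016/7 = 288

288


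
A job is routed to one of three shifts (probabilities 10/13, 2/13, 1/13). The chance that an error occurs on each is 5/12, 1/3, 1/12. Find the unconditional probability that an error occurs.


P(A) = P(A|B1)P(B1) + P(A|B2)P(B2) + P(A|B3)P(B3)
= 5/12*10/13 + 1/3*2/13 + 1/12*1/13
= 25/78 + 2/39 + 1/156 = 59/156

59/156


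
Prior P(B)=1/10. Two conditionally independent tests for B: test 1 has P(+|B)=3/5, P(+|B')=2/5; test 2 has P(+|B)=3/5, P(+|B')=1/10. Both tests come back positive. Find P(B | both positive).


After test 1: P(+) = 3/5*1/10 + 2/5*9/10 = 21/50
P(B|+) = (3/50)/(21/50) = 1/7
After test 2 (use post1 as new prior): P(+) = 3/5*1/7 + 1/10*6/7 = 6/35
P(B|+,+) = (3/35)/(6/35) = 1/2

1/2


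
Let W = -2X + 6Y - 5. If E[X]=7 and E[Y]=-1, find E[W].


E[-2X + 6Y - 5] = -2*E[X] + 6*E[Y] - 5
= (-2)*(7) + (6)*(-1) + (-5)
= -14 - 6 - 5 = -25

-25


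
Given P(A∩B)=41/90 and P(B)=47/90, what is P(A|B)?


P(A|B) = P(A∩B)/P(B) = (41/90)/(47/90) = 41/47

41/47


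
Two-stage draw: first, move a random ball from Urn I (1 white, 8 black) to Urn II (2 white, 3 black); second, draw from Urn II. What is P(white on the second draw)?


P(transfer white) = 1/9; P(transfer black) = 8/9
If white transferred: Urn II has 3 white of 6, so P(white|white moved) = 1/2
If black transferred: Urn II has 2 white of 6, so P(white|black moved) = 1/3
By total probability: P(white) = 1/9*1/2 + 8/9*1/3 = 19/54

19/54


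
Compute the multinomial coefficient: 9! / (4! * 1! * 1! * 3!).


9! = 362880
Denominator: 4!=24 * 1!=1 * 1!=1 * 3!=6
Coefficient = 362880 / 144 = 2520

2520


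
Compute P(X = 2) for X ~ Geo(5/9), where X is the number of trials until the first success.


P(X=2) = (1-p)^1 * p = (4/9)^1 * 5/9
= 4/9 * 5/9 = 20/81

20/81


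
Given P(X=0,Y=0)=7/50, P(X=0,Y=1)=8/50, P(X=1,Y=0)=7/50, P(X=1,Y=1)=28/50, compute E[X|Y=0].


P(Y=0) = 14/50
E[X|Y=0] = (0*7 + 1*7)/14 = 7/14 = 1/2

1/2


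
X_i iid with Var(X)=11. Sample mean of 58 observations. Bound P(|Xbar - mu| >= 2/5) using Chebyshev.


Var(Xbar) = Var(X)/n = 11/58
Chebyshev: P(|Xbar-mu| >= 2/5) <= Var(Xbar)/(2/5)^2 = (11/58)/(4/25) = 275/232
Bound exceeds 1, so trivial bound: 1

1


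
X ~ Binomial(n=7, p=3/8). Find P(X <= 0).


P(X<=0) = P(X=0)
= 78125/2097152
= 78125/2097152

78125/2097152


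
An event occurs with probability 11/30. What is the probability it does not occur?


P(A') = 1 - P(A) = 1 - 11/30 = 19/30

19/30


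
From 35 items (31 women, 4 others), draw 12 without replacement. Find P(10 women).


P(X=10) = C(31,10)*C(4,2) / C(35,12)
= 44352165*6 / 834451800
= 266112990/834451800 = 759/2380

759/2380


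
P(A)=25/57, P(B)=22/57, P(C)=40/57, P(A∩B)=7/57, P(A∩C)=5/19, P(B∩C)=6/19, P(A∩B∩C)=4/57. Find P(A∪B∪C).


P(A∪B∪C) = P(A)+P(B)+P(C) - P(AB)-P(AC)-P(BC) + P(ABC)
= 25/57+22/57+40/57 - 7/57-5/19-6/19 + 4/57
= 17/19

17/19


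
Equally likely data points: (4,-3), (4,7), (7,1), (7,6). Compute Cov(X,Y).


E[X]=11/2, E[Y]=11/4, E[XY]=65/4
Cov(X,Y) = E[XY] - E[X]E[Y] = 65/4 - 11/2*11/4 = 9/8

9/8


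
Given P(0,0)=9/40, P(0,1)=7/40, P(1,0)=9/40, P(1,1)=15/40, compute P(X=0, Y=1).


Read from table: P(X=0, Y=1) = 7/40

7/40


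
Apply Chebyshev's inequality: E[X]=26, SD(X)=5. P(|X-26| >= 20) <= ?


k = 20/5 = 4
Chebyshev: P(|X-mu| >= k*sigma) <= 1/k^2 = 1/4^2 = 1/16

1/16


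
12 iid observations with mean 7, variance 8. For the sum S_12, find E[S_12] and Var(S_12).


E[S_n] = n*mu = 12*7 = 84
Var(S_n) = n*sigma^2 = 12*8 = 96

E[S_12]=84, Var(S_12)=96


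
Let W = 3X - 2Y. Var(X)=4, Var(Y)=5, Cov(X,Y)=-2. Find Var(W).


Var(3X - 2Y) = 3^2*Var(X) + (-2)^2*Var(Y) + 2*3*(-2)*Cov(X,Y)
= 9*4 + 4*5 - 12*(-2)
= 36 + 20 + 24 = 80

80


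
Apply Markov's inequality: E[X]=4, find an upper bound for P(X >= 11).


Markov: P(X >= a) <= E[X]/a
P(X >= 11) <= 4/11

4/11


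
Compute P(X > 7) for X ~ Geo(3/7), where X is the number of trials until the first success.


P(X > 7) = P(first 7 trials all fail) = (1-p)^7 = (4/7)^7 = 16384/823543

16384/823543


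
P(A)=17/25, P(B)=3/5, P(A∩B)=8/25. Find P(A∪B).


P(A∪B) = P(A) + P(B) - P(A∩B)
= 17/25 + 3/5 - 8/25 = 24/25

24/25


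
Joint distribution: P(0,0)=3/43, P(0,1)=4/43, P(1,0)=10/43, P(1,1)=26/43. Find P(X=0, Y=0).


Read from table: P(X=0, Y=0) = 3/43

3/43


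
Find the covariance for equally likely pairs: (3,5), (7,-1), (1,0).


E[X]=11/3, E[Y]=4/3, E[XY]=8/3
Cov(X,Y) = E[XY] - E[X]E[Y] = 8/3 - 11/3*4/3 = -20/9

-20/9


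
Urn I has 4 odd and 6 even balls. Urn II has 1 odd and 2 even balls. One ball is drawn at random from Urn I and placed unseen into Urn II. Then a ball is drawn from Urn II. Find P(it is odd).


P(transfer odd) = 4/10 = 2/5; P(transfer even) = 3/5
If odd transferred: Urn II has 2 odd of 4, so P(odd|odd moved) = 1/2
If even transferred: Urn II has 1 odd of 4, so P(odd|even moved) = 1/4
By total probability: P(odd) = 2/5*1/2 + 3/5*1/4 = 7/20

7/20


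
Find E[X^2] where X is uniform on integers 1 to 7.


E[X^2] = (1/7) * sum(x^2 for x=1..7)
= 140/7 = 20

20


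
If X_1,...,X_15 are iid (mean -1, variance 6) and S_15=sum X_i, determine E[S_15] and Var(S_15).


E[S_n] = n*mu = 15*-1 = -15
Var(S_n) = n*sigma^2 = 15*6 = 90

E[S_15]=-15, Var(S_15)=90


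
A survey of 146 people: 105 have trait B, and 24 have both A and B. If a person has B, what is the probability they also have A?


P(A|B) = P(A∩B)/P(B) = (24/146)/(105/146) = 24/105 = 8/35

8/35


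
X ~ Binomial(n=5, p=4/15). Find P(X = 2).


P(X=2) = C(5,2) * p^2 * (1-p)^3
= 10 * 16/225 * 1331/3375
= 42592/151875

42592/151875


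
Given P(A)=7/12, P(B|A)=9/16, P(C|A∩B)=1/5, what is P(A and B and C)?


P(A∩B∩C) = P(A) * P(B|A) * P(C|A∩B)
= 7/12 * 9/16 * 1/5
= 21/64 * 1/5 = 21/320

21/320


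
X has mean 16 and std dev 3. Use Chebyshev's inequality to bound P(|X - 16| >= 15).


k = 15/3 = 5
Chebyshev: P(|X-mu| >= k*sigma) <= 1/k^2 = 1/5^2 = 1/25

1/25


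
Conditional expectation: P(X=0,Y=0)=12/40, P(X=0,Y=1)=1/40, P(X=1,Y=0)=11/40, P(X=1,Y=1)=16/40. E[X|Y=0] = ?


P(Y=0) = 23/40
E[X|Y=0] = (0*12 + 1*11)/23 = 11/23

11/23


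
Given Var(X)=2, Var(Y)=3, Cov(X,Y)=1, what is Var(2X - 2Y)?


Var(2X - 2Y) = 2^2*Var(X) + (-2)^2*Var(Y) + 2*2*(-2)*Cov(X,Y)
= 4*2 + 4*3 - 8*1
= 8 + 12 - 8 = 12

12


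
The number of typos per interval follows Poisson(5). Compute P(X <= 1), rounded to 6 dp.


P(X<=1) = e^(-5)*5^0/0! + e^(-5)*5^1/1!
≈ 0.0067379470 + 0.0336897350
= 0.0404276820
≈ 0.040428

0.040428


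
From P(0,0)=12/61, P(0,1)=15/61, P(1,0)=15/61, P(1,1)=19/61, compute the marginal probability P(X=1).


P(X=1) = P(1,0)+P(1,1) = 15/61 + 19/61 = 34/61

34/61


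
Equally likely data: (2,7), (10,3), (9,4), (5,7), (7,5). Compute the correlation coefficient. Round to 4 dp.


Cov(X,Y) = -4.3200, Var(X) = 8.2400, Var(Y) = 2.5600
rho = Cov/(sqrt(VarX)*sqrt(VarY)) = -0.9406

-0.9406


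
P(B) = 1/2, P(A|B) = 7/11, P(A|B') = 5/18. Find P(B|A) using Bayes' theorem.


P(A) = P(A|B)P(B) + P(A|B')P(B') = 7/11*1/2 + 5/18*1/2 = 181/396
P(B|A) = P(A|B)P(B)/P(A) = (7/22)/(181/396) = 126/181

126/181


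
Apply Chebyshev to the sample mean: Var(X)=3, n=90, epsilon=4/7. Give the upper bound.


Var(Xbar) = Var(X)/n = 3/90
Chebyshev: P(|Xbar-mu| >= 4/7) <= Var(Xbar)/(4/7)^2 = (1/30)/(16/49) = 49/480

49/480


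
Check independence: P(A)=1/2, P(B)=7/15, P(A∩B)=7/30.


P(A)*P(B) = 1/2*7/15 = 7/30
P(A∩B) = 7/30, which equals P(A)P(B), so independent

Yes, A and B are independent


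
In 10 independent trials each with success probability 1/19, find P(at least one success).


P(at least one) = 1 - P(none)
P(none) = (1 - 1/19)^10 = (18/19)^10 = 3570467226624/6131066257801
P(at least one) = 1 - 3570467226624/6131066257801 = 2560599031177/6131066257801

2560599031177/6131066257801


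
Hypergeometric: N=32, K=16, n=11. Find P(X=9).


P(X=9) = C(16,9)*C(16,2) / C(32,11)
= 11440*120 / 129024480
= 1372800/129024480 = 220/20677

220/20677


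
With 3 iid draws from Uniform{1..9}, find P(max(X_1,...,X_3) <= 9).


P(max <= 9) = P(all X_i <= 9) = (P(X_1 <= 9))^3
= (9/9)^3 = 1^3 = 1

1


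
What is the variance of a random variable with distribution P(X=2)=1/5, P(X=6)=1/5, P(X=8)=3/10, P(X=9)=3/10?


E[X] = 67/10, E[X^2] = 103/2
Var(X) = E[X^2] - (E[X])^2 = 103/2 - (67/10)^2 = 661/100

661/100


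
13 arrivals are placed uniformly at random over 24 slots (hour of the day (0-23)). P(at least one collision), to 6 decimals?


P(all different) = prod((24-i)/24 for i=0..12) = 0.017734
P(at least one match) = 1 - 0.017734 = 0.982266

0.982266


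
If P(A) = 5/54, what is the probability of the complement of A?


P(A') = 1 - P(A) = 1 - 5/54 = 49/54

49/54


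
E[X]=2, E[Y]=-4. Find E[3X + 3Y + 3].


E[3X + 3Y + 3] = 3*E[X] + 3*E[Y] + 3
= (3)*(2) + (3)*(-4) + (3)
= 6 - 12 + 3 = -3

-3


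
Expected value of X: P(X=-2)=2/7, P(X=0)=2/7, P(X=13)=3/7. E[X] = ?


E[X] = sum(x * P(x))
= -2*2/7 + 0*2/7 + 13*3/7
= 5

5


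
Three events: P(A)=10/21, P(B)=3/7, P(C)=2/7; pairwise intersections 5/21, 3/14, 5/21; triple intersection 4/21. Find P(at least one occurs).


P(A∪B∪C) = P(A)+P(B)+P(C) - P(AB)-P(AC)-P(BC) + P(ABC)
= 10/21+3/7+2/7 - 5/21-3/14-5/21 + 4/21
= 29/42

29/42


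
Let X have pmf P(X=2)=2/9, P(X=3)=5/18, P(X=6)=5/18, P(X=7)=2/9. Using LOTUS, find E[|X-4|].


E[|X-4|] = sum(g(x)*P(x))
= 2*2/9 + 1*5/18 + 2*5/18 + 3*2/9
= 35/18

35/18


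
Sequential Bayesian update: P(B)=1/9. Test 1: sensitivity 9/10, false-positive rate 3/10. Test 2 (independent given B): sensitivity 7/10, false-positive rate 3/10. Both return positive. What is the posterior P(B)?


After test 1: P(+) = 9/10*1/9 + 3/10*8/9 = 11/30
P(B|+) = (1/10)/(11/30) = 3/11
After test 2 (use post1 as new prior): P(+) = 7/10*3/11 + 3/10*8/11 = 9/22
P(B|+,+) = (21/110)/(9/22) = 7/15

7/15


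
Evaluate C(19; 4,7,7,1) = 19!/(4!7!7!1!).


19! = 121645100408832000
Denominator: 4!=24 * 7!=5040 * 7!=5040 * 1!=1
Coefficient = 121645100408832000 / 609638400 = 199536480

199536480


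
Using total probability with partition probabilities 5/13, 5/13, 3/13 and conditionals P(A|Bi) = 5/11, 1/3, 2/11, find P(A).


P(A) = P(A|B1)P(B1) + P(A|B2)P(B2) + P(A|B3)P(B3)
= 5/11*5/13 + 1/3*5/13 + 2/11*3/13
= 25/143 + 5/39 + 6/143 = 148/429

148/429


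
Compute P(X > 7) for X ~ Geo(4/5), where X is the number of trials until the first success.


P(X > 7) = P(first 7 trials all fail) = (1-p)^7 = (1/5)^7 = 1/78125

1/78125


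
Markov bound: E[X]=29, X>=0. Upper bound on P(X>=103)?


Markov: P(X >= a) <= E[X]/a
P(X >= 103) <= 29/103

29/103


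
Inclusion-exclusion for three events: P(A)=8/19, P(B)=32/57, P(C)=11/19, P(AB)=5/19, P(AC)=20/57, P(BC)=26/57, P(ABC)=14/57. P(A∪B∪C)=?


P(A∪B∪C) = P(A)+P(B)+P(C) - P(AB)-P(AC)-P(BC) + P(ABC)
= 8/19+32/57+11/19 - 5/19-20/57-26/57 + 14/57
= 14/19

14/19


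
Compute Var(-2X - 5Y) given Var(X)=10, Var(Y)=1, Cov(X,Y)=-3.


Var(-2X - 5Y) = (-2)^2*Var(X) + (-5)^2*Var(Y) + 2*(-2)*(-5)*Cov(X,Y)
= 4*10 + 25*1 + 20*(-3)
= 40 + 25 - 60 = 5

5


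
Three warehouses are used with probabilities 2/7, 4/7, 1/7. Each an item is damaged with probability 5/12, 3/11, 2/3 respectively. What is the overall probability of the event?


P(A) = P(A|B1)P(B1) + P(A|B2)P(B2) + P(A|B3)P(B3)
= 5/12*2/7 + 3/11*4/7 + 2/3*1/7
= 5/42 + 12/77 + 2/21 = 57/154

57/154


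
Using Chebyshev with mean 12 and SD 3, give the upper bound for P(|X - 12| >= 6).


k = 6/3 = 2
Chebyshev: P(|X-mu| >= k*sigma) <= 1/k^2 = 1/2^2 = 1/4

1/4


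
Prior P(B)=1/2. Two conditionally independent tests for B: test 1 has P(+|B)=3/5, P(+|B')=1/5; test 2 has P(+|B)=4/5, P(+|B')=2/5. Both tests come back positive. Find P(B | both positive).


After test 1: P(+) = 3/5*1/2 + 1/5*1/2 = 2/5
P(B|+) = (3/10)/(2/5) = 3/4
After test 2 (use post1 as new prior): P(+) = 4/5*3/4 + 2/5*1/4 = 7/10
P(B|+,+) = (3/5)/(7/10) = 6/7

6/7


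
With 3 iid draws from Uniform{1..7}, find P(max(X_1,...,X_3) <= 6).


P(max <= 6) = P(all X_i <= 6) = (P(X_1 <= 6))^3
= (6/7)^3 = 216/343

216/343


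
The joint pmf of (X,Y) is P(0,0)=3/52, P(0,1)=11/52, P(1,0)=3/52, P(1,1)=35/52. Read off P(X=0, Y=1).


Read from table: P(X=0, Y=1) = 11/52

11/52


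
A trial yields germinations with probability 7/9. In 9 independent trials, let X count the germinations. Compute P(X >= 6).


P(X>=6) = P(X=6) + P(X=7) + P(X=8) + P(X=9)
= 26353376/129140163 + 13176688/43046721 + 11529602/43046721 + 40353607/387420489
= 341770345/387420489

341770345/387420489


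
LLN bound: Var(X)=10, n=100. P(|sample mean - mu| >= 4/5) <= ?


Var(Xbar) = Var(X)/n = 10/100
Chebyshev: P(|Xbar-mu| >= 4/5) <= Var(Xbar)/(4/5)^2 = (1/10)/(16/25) = 5/32

5/32


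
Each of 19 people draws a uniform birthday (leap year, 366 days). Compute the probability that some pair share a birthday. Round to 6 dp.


P(all different) = prod((366-i)/366 for i=0..18) = 0.621705
P(at least one match) = 1 - 0.621705 = 0.378295

0.378295


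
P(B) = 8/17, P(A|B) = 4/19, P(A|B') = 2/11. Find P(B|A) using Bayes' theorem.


P(A) = P(A|B)P(B) + P(A|B')P(B') = 4/19*8/17 + 2/11*9/17 = 694/3553
P(B|A) = P(A|B)P(B)/P(A) = (32/323)/(694/3553) = 176/347

176/347


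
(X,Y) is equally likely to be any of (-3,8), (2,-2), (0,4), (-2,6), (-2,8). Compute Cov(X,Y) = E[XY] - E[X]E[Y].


E[X]=-1, E[Y]=24/5, E[XY]=-56/5
Cov(X,Y) = E[XY] - E[X]E[Y] = -56/5 + 1*24/5 = -32/5

-32/5


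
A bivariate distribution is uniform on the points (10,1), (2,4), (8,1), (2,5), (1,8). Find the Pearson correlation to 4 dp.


Cov(X,Y) = -8.6800, Var(X) = 13.4400, Var(Y) = 6.9600
rho = Cov/(sqrt(VarX)*sqrt(VarY)) = -0.8975

-0.8975


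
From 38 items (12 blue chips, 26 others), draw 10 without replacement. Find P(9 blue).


P(X=9) = C(12,9)*C(26,1) / C(38,10)
= 220*26 / 472733756
= 5720/472733756 = 130/10743949

130/10743949


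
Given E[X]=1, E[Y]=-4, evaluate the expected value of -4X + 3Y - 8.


E[-4X + 3Y - 8] = -4*E[X] + 3*E[Y] - 8
= (-4)*(1) + (3)*(-4) + (-8)
= -4 - 12 - 8 = -24

-24


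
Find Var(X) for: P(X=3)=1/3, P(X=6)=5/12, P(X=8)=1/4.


E[X] = 11/2, E[X^2] = 34
Var(X) = E[X^2] - (E[X])^2 = 34 - (11/2)^2 = 15/4

15/4


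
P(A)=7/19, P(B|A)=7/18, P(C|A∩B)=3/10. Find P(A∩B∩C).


P(A∩B∩C) = P(A) * P(B|A) * P(C|A∩B)
= 7/19 * 7/18 * 3/10
= 49/342 * 3/10 = 49/1140

49/1140


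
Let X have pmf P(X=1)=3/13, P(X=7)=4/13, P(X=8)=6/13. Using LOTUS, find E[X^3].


E[X^3] = sum(g(x)*P(x))
= 1*3/13 + 343*4/13 + 512*6/13
= 4447/13

4447/13


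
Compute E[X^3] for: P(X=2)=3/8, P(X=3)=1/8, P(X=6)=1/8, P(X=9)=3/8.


E[X^3] = sum(x^3 * P(x))
= 8*3/8 + 27*1/8 + 216*1/8 + 729*3/8
= 1227/4

1227/4


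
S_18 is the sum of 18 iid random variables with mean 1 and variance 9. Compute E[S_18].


E[S_n] = n*E[X_1] = 18*1 = 18

18


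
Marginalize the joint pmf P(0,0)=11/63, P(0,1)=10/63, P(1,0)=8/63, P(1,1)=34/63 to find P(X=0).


P(X=0) = P(0,0)+P(0,1) = 11/63 + 10/63 = 21/63 = 1/3

1/3


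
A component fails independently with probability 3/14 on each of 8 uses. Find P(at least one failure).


P(at least one) = 1 - P(none)
P(none) = (1 - 3/14)^8 = (11/14)^8 = 214358881/1475789056
P(at least one) = 1 - 214358881/1475789056 = 1261430175/1475789056

1261430175/1475789056


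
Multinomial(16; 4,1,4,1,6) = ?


16! = 20922789888000
Denominator: 4!=24 * 1!=1 * 4!=24 * 1!=1 * 6!=720
Coefficient = 20922789888000 / 414720 = 50450400

50450400


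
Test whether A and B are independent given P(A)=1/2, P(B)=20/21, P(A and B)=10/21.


P(A)*P(B) = 1/2*20/21 = 10/21
P(A∩B) = 10/21, which equals P(A)P(B), so independent

Yes, A and B are independent


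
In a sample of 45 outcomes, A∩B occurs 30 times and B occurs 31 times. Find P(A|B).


P(A|B) = P(A∩B)/P(B) = (30/45)/(31/45) = 30/31

30/31


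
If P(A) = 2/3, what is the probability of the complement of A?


P(A') = 1 - P(A) = 1 - 2/3 = 1/3

1/3


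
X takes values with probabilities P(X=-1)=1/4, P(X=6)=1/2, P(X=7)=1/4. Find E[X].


E[X] = sum(x * P(x))
= -1*1/4 + 6*1/2 + 7*1/4
= 9/2

9/2


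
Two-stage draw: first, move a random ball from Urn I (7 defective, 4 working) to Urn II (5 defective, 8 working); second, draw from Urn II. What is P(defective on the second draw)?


P(transfer defective) = 7/11; P(transfer working) = 4/11
If defective transferred: Urn II has 6 defective of 14, so P(defective|defective moved) = 3/7
If working transferred: Urn II has 5 defective of 14, so P(defective|working moved) = 5/14
By total probability: P(defective) = 7/11*3/7 + 4/11*5/14 = 31/77

31/77


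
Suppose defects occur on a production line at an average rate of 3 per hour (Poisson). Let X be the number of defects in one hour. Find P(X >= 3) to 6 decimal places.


P(X>=3) = 1 - P(X<=2) = 1 - (e^(-3)*3^0/0! + e^(-3)*3^1/1! + e^(-3)*3^2/2!)
≈ 1 - (0.0497870684 + 0.1493612051 + 0.2240418077)
= 1 - 0.4231900812 = 0.5768099188
≈ 0.576810

0.576810


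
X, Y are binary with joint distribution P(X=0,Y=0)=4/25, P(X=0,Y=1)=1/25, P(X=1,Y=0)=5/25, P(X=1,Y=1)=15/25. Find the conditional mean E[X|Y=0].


P(Y=0) = 9/25
E[X|Y=0] = (0*4 + 1*5)/9 = 5/9

5/9


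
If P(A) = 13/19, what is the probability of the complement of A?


P(A') = 1 - P(A) = 1 - 13/19 = 6/19

6/19


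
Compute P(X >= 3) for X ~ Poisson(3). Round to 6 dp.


P(X>=3) = 1 - P(X<=2) = 1 - (e^(-3)*3^0/0! + e^(-3)*3^1/1! + e^(-3)*3^2/2!)
≈ 1 - (0.0497870684 + 0.1493612051 + 0.2240418077)
= 1 - 0.4231900812 = 0.5768099188
≈ 0.576810

0.576810
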